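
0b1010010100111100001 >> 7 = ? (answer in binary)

0b101001010011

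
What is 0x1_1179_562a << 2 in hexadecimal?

0x445e558a8

2 bits is not a whole number of base-16 digits; in binary: 100010001011110010101011000101010 << 2 = 10001000101111001010101100010101000.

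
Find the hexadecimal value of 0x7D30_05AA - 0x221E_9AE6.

Subtract column by column in base 16:
  A-6 → 4
  A-E → C (borrow)
  5-A-1 → A (borrow)
  0-9-1 → 6 (borrow)
  0-E-1 → 1 (borrow)
  3-1-1 → 1
  D-2 → B
  7-2 → 5

0x5B116AC4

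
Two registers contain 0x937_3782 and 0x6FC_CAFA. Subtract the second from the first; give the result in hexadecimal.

0x23A6C88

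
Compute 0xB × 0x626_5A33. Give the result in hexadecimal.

0x43A5E031

Multiply each base-16 digit by 11, carrying:
  3×11 = 33 → write 1 carry 2
  3×11+2 = 35 → write 3 carry 2
  A×11+2 = 112 → write 0 carry 7
  5×11+7 = 62 → write E carry 3
  6×11+3 = 69 → write 5 carry 4
  2×11+4 = 26 → write A carry 1
  6×11+1 = 67 → write 3 carry 4
  remaining carry: 4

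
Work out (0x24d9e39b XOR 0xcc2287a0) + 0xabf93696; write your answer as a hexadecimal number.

0x194f49ad1

First 0x24d9e39b XOR 0xcc2287a0 = 0xe8fb643b.
Add column by column in base 16, right to left:
  b+6 = 1 carry 1
  3+9+1 = d
  4+6 = a
  6+3 = 9
  b+9 = 4 carry 1
  f+f+1 = f carry 1
  8+b+1 = 4 carry 1
  e+a+1 = 9 carry 1
  final carry 1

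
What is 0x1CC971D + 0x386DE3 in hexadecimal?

0x2050500

Add column by column in base 16, right to left:
  D+3 = 0 carry 1
  1+E+1 = 0 carry 1
  7+D+1 = 5 carry 1
  9+6+1 = 0 carry 1
  C+8+1 = 5 carry 1
  C+3+1 = 0 carry 1
  1+0+1 = 2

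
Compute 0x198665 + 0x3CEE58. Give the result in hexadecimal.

0x5674BD

Add column by column in base 16, right to left:
  5+8 = D
  6+5 = B
  6+E = 4 carry 1
  8+E+1 = 7 carry 1
  9+C+1 = 6 carry 1
  1+3+1 = 5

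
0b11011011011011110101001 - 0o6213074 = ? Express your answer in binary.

0b10101001010000101101101

0o6213074 = 0b110010001011000111100 in binary.
Subtract column by column in base 2:
  1-0 → 1
  0-0 → 0
  0-1 → 1 (borrow)
  1-1-1 → 1 (borrow)
  0-1-1 → 0 (borrow)
  1-1-1 → 1 (borrow)
  0-0-1 → 1 (borrow)
  1-0-1 → 0
  1-0 → 1
  1-1 → 0
  1-1 → 0
  0-0 → 0
  1-1 → 0
  1-0 → 1
  0-0 → 0
  1-0 → 1
  1-1 → 0
  0-0 → 0
  1-0 → 1
  1-1 → 0
  0-1 → 1 (borrow)
  1-0-1 → 0
  1-0 → 1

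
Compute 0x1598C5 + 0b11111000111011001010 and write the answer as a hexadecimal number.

0b11111000111011001010 = 0xF8ECA in hexadecimal.
Add column by column in base 16, right to left:
  5+A = F
  C+C = 8 carry 1
  8+E+1 = 7 carry 1
  9+8+1 = 2 carry 1
  5+F+1 = 5 carry 1
  1+0+1 = 2

0x25278F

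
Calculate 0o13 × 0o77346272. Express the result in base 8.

0o1271745776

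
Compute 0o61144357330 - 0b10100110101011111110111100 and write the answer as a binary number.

0o61144357330 = 0b110001001100100011101111011011000 in binary.
Subtract column by column in base 2:
  0-0 → 0
  0-0 → 0
  0-1 → 1 (borrow)
  1-1-1 → 1 (borrow)
  1-1-1 → 1 (borrow)
  0-1-1 → 0 (borrow)
  1-0-1 → 0
  1-1 → 0
  0-1 → 1 (borrow)
  1-1-1 → 1 (borrow)
  1-1-1 → 1 (borrow)
  1-1-1 → 1 (borrow)
  1-1-1 → 1 (borrow)
  0-1-1 → 0 (borrow)
  1-0-1 → 0
  1-1 → 0
  1-0 → 1
  0-1 → 1 (borrow)
  0-0-1 → 1 (borrow)
  0-1-1 → 0 (borrow)
  1-1-1 → 1 (borrow)
  0-0-1 → 1 (borrow)
  0-0-1 → 1 (borrow)
  1-1-1 → 1 (borrow)
  1-0-1 → 0
  0-1 → 1 (borrow)
  0-0-1 → 1 (borrow)
  1-0-1 → 0
  0-0 → 0
  0-0 → 0
  0-0 → 0
  1-0 → 1
  1-0 → 1

0b110000110111101110001111100011100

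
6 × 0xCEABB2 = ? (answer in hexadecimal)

0x4D8062C

Multiply each base-16 digit by 6, carrying:
  2×6 = 12 → write C
  B×6 = 66 → write 2 carry 4
  B×6+4 = 70 → write 6 carry 4
  A×6+4 = 64 → write 0 carry 4
  E×6+4 = 88 → write 8 carry 5
  C×6+5 = 77 → write D carry 4
  remaining carry: 4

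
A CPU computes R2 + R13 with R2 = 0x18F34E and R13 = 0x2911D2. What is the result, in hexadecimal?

Add column by column in base 16, right to left:
  E+2 = 0 carry 1
  4+D+1 = 2 carry 1
  3+1+1 = 5
  F+1 = 0 carry 1
  8+9+1 = 2 carry 1
  1+2+1 = 4

0x420520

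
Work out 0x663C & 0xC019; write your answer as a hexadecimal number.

0x4018

AND each hex digit independently (no carries):
  6&C=4, 6&0=0, 3&1=1, C&9=8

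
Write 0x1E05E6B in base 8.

Expand each hex digit to 4 bits: 1=0001 E=1110 0=0000 5=0101 E=1110 6=0110 B=1011.
Group the bits in threes: 001 111 000 000 101 111 001 101 011 → 170057153.

0o170057153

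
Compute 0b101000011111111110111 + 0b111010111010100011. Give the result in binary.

0b101111110111010011010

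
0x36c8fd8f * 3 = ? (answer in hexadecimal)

0xa45af8ad

Multiply each base-16 digit by 3, carrying:
  f×3 = 45 → write d carry 2
  8×3+2 = 26 → write a carry 1
  d×3+1 = 40 → write 8 carry 2
  f×3+2 = 47 → write f carry 2
  8×3+2 = 26 → write a carry 1
  c×3+1 = 37 → write 5 carry 2
  6×3+2 = 20 → write 4 carry 1
  3×3+1 = 10 → write a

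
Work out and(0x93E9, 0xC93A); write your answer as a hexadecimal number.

AND each hex digit independently (no carries):
  9&C=8, 3&9=1, E&3=2, 9&A=8

0x8128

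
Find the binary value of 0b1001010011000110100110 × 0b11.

Multiply each base-2 digit by 3, carrying:
  0×3 = 0 → write 0
  1×3 = 3 → write 1 carry 1
  1×3+1 = 4 → write 0 carry 2
  0×3+2 = 2 → write 0 carry 1
  0×3+1 = 1 → write 1
  1×3 = 3 → write 1 carry 1
  0×3+1 = 1 → write 1
  1×3 = 3 → write 1 carry 1
  1×3+1 = 4 → write 0 carry 2
  0×3+2 = 2 → write 0 carry 1
  0×3+1 = 1 → write 1
  0×3 = 0 → write 0
  1×3 = 3 → write 1 carry 1
  1×3+1 = 4 → write 0 carry 2
  0×3+2 = 2 → write 0 carry 1
  0×3+1 = 1 → write 1
  1×3 = 3 → write 1 carry 1
  0×3+1 = 1 → write 1
  1×3 = 3 → write 1 carry 1
  0×3+1 = 1 → write 1
  0×3 = 0 → write 0
  1×3 = 3 → write 1 carry 1
  remaining carry: 1

0b11011111001010011110010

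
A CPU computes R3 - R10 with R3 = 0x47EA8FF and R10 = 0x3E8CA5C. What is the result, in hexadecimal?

0x95DEA3

Subtract column by column in base 16:
  F-C → 3
  F-5 → A
  8-A → E (borrow)
  A-C-1 → D (borrow)
  E-8-1 → 5
  7-E → 9 (borrow)
  4-3-1 → 0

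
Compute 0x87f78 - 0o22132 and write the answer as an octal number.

0o2055436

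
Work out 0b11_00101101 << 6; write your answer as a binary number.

Left shift by 6: append 6 zero bits.

0b1100101101000000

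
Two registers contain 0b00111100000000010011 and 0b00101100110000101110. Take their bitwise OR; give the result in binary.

OR bit by bit (1 where either bit is 1):
  00111100000000010011
| 00101100110000101110
= 00111100110000111111

0b00111100110000111111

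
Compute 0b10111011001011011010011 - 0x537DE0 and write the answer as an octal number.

0b10111011001011011010011 = 0o27313323 in octal.
0x537DE0 = 0o24676740 in octal.
Subtract column by column in base 8:
  3-0 → 3
  2-4 → 6 (borrow)
  3-7-1 → 3 (borrow)
  3-6-1 → 4 (borrow)
  1-7-1 → 1 (borrow)
  3-6-1 → 4 (borrow)
  7-4-1 → 2
  2-2 → 0

0o2414363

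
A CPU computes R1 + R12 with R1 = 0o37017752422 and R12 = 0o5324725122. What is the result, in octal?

0o44344677544

Add column by column in base 8, right to left:
  2+2 = 4
  2+2 = 4
  4+1 = 5
  2+5 = 7
  5+2 = 7
  7+7 = 6 carry 1
  7+4+1 = 4 carry 1
  1+2+1 = 4
  0+3 = 3
  7+5 = 4 carry 1
  3+0+1 = 4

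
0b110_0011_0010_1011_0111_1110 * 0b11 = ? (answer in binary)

Multiply each base-2 digit by 3, carrying:
  0×3 = 0 → write 0
  1×3 = 3 → write 1 carry 1
  1×3+1 = 4 → write 0 carry 2
  1×3+2 = 5 → write 1 carry 2
  1×3+2 = 5 → write 1 carry 2
  1×3+2 = 5 → write 1 carry 2
  1×3+2 = 5 → write 1 carry 2
  0×3+2 = 2 → write 0 carry 1
  1×3+1 = 4 → write 0 carry 2
  1×3+2 = 5 → write 1 carry 2
  0×3+2 = 2 → write 0 carry 1
  1×3+1 = 4 → write 0 carry 2
  0×3+2 = 2 → write 0 carry 1
  1×3+1 = 4 → write 0 carry 2
  0×3+2 = 2 → write 0 carry 1
  0×3+1 = 1 → write 1
  1×3 = 3 → write 1 carry 1
  1×3+1 = 4 → write 0 carry 2
  0×3+2 = 2 → write 0 carry 1
  0×3+1 = 1 → write 1
  0×3 = 0 → write 0
  1×3 = 3 → write 1 carry 1
  1×3+1 = 4 → write 0 carry 2
  remaining carry: 10

0b1001010011000001001111010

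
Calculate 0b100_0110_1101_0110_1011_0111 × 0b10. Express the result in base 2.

0b100011011010110101101110

Multiply each base-2 digit by 2, carrying:
  1×2 = 2 → write 0 carry 1
  1×2+1 = 3 → write 1 carry 1
  1×2+1 = 3 → write 1 carry 1
  0×2+1 = 1 → write 1
  1×2 = 2 → write 0 carry 1
  1×2+1 = 3 → write 1 carry 1
  0×2+1 = 1 → write 1
  1×2 = 2 → write 0 carry 1
  0×2+1 = 1 → write 1
  1×2 = 2 → write 0 carry 1
  1×2+1 = 3 → write 1 carry 1
  0×2+1 = 1 → write 1
  1×2 = 2 → write 0 carry 1
  0×2+1 = 1 → write 1
  1×2 = 2 → write 0 carry 1
  1×2+1 = 3 → write 1 carry 1
  0×2+1 = 1 → write 1
  1×2 = 2 → write 0 carry 1
  1×2+1 = 3 → write 1 carry 1
  0×2+1 = 1 → write 1
  0×2 = 0 → write 0
  0×2 = 0 → write 0
  1×2 = 2 → write 0 carry 1
  remaining carry: 1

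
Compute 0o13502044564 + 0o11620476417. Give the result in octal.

0o25322543203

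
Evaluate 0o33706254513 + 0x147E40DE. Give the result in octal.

0o36345715051

0x147E40DE = 0o2437440336 in octal.
Add column by column in base 8, right to left:
  3+6 = 1 carry 1
  1+3+1 = 5
  5+3 = 0 carry 1
  4+0+1 = 5
  5+4 = 1 carry 1
  2+4+1 = 7
  6+7 = 5 carry 1
  0+3+1 = 4
  7+4 = 3 carry 1
  3+2+1 = 6
  3+0 = 3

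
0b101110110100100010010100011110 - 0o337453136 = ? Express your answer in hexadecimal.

0b101110110100100010010100011110 = 0x2ED2251E in hexadecimal.
0o337453136 = 0x37E565E in hexadecimal.
Subtract column by column in base 16:
  E-E → 0
  1-5 → C (borrow)
  5-6-1 → E (borrow)
  2-5-1 → C (borrow)
  2-E-1 → 3 (borrow)
  D-7-1 → 5
  E-3 → B
  2-0 → 2

0x2B53CEC0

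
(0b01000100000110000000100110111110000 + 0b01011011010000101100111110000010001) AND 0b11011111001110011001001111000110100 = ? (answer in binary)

0b10011111000110001001000101000000000

Add column by column in base 2, right to left:
  0+1 = 1
  0+0 = 0
  0+0 = 0
  0+0 = 0
  1+1 = 0 carry 1
  1+0+1 = 0 carry 1
  1+0+1 = 0 carry 1
  1+0+1 = 0 carry 1
  1+0+1 = 0 carry 1
  0+0+1 = 1
  1+1 = 0 carry 1
  1+1+1 = 1 carry 1
  0+1+1 = 0 carry 1
  0+1+1 = 0 carry 1
  1+1+1 = 1 carry 1
  0+0+1 = 1
  0+0 = 0
  0+1 = 1
  0+1 = 1
  0+0 = 0
  0+1 = 1
  0+0 = 0
  1+0 = 1
  1+0 = 1
  0+0 = 0
  0+1 = 1
  0+0 = 0
  0+1 = 1
  0+1 = 1
  1+0 = 1
  0+1 = 1
  0+1 = 1
  0+0 = 0
  1+1 = 0 carry 1
  final carry 1
Sum = 0b10011111010110101101100101000000001; now AND with 0b11011111001110011001001111000110100:
  10011111010110101101100101000000001
& 11011111001110011001001111000110100
= 10011111000110001001000101000000000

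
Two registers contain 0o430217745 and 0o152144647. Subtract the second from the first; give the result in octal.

Subtract column by column in base 8:
  5-7 → 6 (borrow)
  4-4-1 → 7 (borrow)
  7-6-1 → 0
  7-4 → 3
  1-4 → 5 (borrow)
  2-1-1 → 0
  0-2 → 6 (borrow)
  3-5-1 → 5 (borrow)
  4-1-1 → 2

0o256053076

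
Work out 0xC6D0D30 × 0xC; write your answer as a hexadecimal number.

0x951C9E40

Multiply each base-16 digit by 12, carrying:
  0×12 = 0 → write 0
  3×12 = 36 → write 4 carry 2
  D×12+2 = 158 → write E carry 9
  0×12+9 = 9 → write 9
  D×12 = 156 → write C carry 9
  6×12+9 = 81 → write 1 carry 5
  C×12+5 = 149 → write 5 carry 9
  remaining carry: 9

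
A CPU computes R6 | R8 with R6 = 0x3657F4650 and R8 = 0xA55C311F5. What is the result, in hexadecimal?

0xB75FF57F5

OR each hex digit independently (no carries):
  3|A=B, 6|5=7, 5|5=5, 7|C=F, F|3=F, 4|1=5, 6|1=7, 5|F=F, 0|5=5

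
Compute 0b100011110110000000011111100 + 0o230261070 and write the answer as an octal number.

0o667061464

0b100011110110000000011111100 = 0o436600374 in octal.
Add column by column in base 8, right to left:
  4+0 = 4
  7+7 = 6 carry 1
  3+0+1 = 4
  0+1 = 1
  0+6 = 6
  6+2 = 0 carry 1
  6+0+1 = 7
  3+3 = 6
  4+2 = 6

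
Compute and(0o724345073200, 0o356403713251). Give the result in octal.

AND each oct digit independently (no carries):
  7&3=3, 2&5=0, 4&6=4, 3&4=0, 4&0=0, 5&3=1, 0&7=0, 7&1=1, 3&3=3, 2&2=2, 0&5=0, 0&1=0

0o304001013200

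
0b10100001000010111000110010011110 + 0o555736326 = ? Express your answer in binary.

0b10100110110000110100100101110100

0o555736326 = 0b101101101111011110011010110 in binary.
Add column by column in base 2, right to left:
  0+0 = 0
  1+1 = 0 carry 1
  1+1+1 = 1 carry 1
  1+0+1 = 0 carry 1
  1+1+1 = 1 carry 1
  0+0+1 = 1
  0+1 = 1
  1+1 = 0 carry 1
  0+0+1 = 1
  0+0 = 0
  1+1 = 0 carry 1
  1+1+1 = 1 carry 1
  0+1+1 = 0 carry 1
  0+1+1 = 0 carry 1
  0+0+1 = 1
  1+1 = 0 carry 1
  1+1+1 = 1 carry 1
  1+1+1 = 1 carry 1
  0+1+1 = 0 carry 1
  1+0+1 = 0 carry 1
  0+1+1 = 0 carry 1
  0+1+1 = 0 carry 1
  0+0+1 = 1
  0+1 = 1
  1+1 = 0 carry 1
  0+0+1 = 1
  0+1 = 1
  0+0 = 0
  0+0 = 0
  1+0 = 1
  0+0 = 0
  1+0 = 1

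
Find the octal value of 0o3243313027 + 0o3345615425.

0o6611130454

Add column by column in base 8, right to left:
  7+5 = 4 carry 1
  2+2+1 = 5
  0+4 = 4
  3+5 = 0 carry 1
  1+1+1 = 3
  3+6 = 1 carry 1
  3+5+1 = 1 carry 1
  4+4+1 = 1 carry 1
  2+3+1 = 6
  3+3 = 6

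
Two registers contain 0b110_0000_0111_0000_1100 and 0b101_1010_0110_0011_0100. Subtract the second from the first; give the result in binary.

0b110000011011000

Subtract column by column in base 2:
  0-0 → 0
  0-0 → 0
  1-1 → 0
  1-0 → 1
  0-1 → 1 (borrow)
  0-1-1 → 0 (borrow)
  0-0-1 → 1 (borrow)
  0-0-1 → 1 (borrow)
  1-0-1 → 0
  1-1 → 0
  1-1 → 0
  0-0 → 0
  0-0 → 0
  0-1 → 1 (borrow)
  0-0-1 → 1 (borrow)
  0-1-1 → 0 (borrow)
  0-1-1 → 0 (borrow)
  1-0-1 → 0
  1-1 → 0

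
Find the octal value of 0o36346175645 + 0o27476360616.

Add column by column in base 8, right to left:
  5+6 = 3 carry 1
  4+1+1 = 6
  6+6 = 4 carry 1
  5+0+1 = 6
  7+6 = 5 carry 1
  1+3+1 = 5
  6+6 = 4 carry 1
  4+7+1 = 4 carry 1
  3+4+1 = 0 carry 1
  6+7+1 = 6 carry 1
  3+2+1 = 6

0o66044556463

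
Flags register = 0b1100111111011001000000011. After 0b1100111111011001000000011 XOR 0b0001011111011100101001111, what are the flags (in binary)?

0b1101100000000101101001100

XOR bit by bit (1 where the bits differ):
  1100111111011001000000011
^ 0001011111011100101001111
= 1101100000000101101001100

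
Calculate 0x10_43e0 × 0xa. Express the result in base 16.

0xa2a6c0

Multiply each base-16 digit by 10, carrying:
  0×10 = 0 → write 0
  e×10 = 140 → write c carry 8
  3×10+8 = 38 → write 6 carry 2
  4×10+2 = 42 → write a carry 2
  0×10+2 = 2 → write 2
  1×10 = 10 → write a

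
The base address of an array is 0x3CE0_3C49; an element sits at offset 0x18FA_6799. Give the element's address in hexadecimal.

Add column by column in base 16, right to left:
  9+9 = 2 carry 1
  4+9+1 = E
  C+7 = 3 carry 1
  3+6+1 = A
  0+A = A
  E+F = D carry 1
  C+8+1 = 5 carry 1
  3+1+1 = 5

0x55DAA3E2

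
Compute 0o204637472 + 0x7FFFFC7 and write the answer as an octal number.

0o1204637401

0x7FFFFC7 = 0o777777707 in octal.
Add column by column in base 8, right to left:
  2+7 = 1 carry 1
  7+0+1 = 0 carry 1
  4+7+1 = 4 carry 1
  7+7+1 = 7 carry 1
  3+7+1 = 3 carry 1
  6+7+1 = 6 carry 1
  4+7+1 = 4 carry 1
  0+7+1 = 0 carry 1
  2+7+1 = 2 carry 1
  final carry 1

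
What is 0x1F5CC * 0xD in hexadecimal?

0x197B5C

Multiply each base-16 digit by 13, carrying:
  C×13 = 156 → write C carry 9
  C×13+9 = 165 → write 5 carry 10
  5×13+10 = 75 → write B carry 4
  F×13+4 = 199 → write 7 carry 12
  1×13+12 = 25 → write 9 carry 1
  remaining carry: 1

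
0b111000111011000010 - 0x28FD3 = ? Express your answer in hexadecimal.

0b111000111011000010 = 0x38EC2 in hexadecimal.
Subtract column by column in base 16:
  2-3 → F (borrow)
  C-D-1 → E (borrow)
  E-F-1 → E (borrow)
  8-8-1 → F (borrow)
  3-2-1 → 0

0xFEEF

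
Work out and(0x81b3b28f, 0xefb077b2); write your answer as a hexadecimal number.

AND each hex digit independently (no carries):
  8&e=8, 1&f=1, b&b=b, 3&0=0, b&7=3, 2&7=2, 8&b=8, f&2=2

0x81b03282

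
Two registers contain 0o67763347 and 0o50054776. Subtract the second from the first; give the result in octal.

0o17706351

Subtract column by column in base 8:
  7-6 → 1
  4-7 → 5 (borrow)
  3-7-1 → 3 (borrow)
  3-4-1 → 6 (borrow)
  6-5-1 → 0
  7-0 → 7
  7-0 → 7
  6-5 → 1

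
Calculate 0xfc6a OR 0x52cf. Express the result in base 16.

OR each hex digit independently (no carries):
  f|5=f, c|2=e, 6|c=e, a|f=f

0xfeef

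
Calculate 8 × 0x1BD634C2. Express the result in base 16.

0xDEB1A610

Multiply each base-16 digit by 8, carrying:
  2×8 = 16 → write 0 carry 1
  C×8+1 = 97 → write 1 carry 6
  4×8+6 = 38 → write 6 carry 2
  3×8+2 = 26 → write A carry 1
  6×8+1 = 49 → write 1 carry 3
  D×8+3 = 107 → write B carry 6
  B×8+6 = 94 → write E carry 5
  1×8+5 = 13 → write D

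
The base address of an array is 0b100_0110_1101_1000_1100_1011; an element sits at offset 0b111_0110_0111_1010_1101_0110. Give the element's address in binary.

Add column by column in base 2, right to left:
  1+0 = 1
  1+1 = 0 carry 1
  0+1+1 = 0 carry 1
  1+0+1 = 0 carry 1
  0+1+1 = 0 carry 1
  0+0+1 = 1
  1+1 = 0 carry 1
  1+1+1 = 1 carry 1
  0+0+1 = 1
  0+1 = 1
  0+0 = 0
  1+1 = 0 carry 1
  1+1+1 = 1 carry 1
  0+1+1 = 0 carry 1
  1+1+1 = 1 carry 1
  1+0+1 = 0 carry 1
  0+0+1 = 1
  1+1 = 0 carry 1
  1+1+1 = 1 carry 1
  0+0+1 = 1
  0+1 = 1
  0+1 = 1
  1+1 = 0 carry 1
  final carry 1

0b101111010101001110100001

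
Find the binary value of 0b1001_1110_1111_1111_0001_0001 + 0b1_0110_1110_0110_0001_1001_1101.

0b10000011010110000010101110

Add column by column in base 2, right to left:
  1+1 = 0 carry 1
  0+0+1 = 1
  0+1 = 1
  0+1 = 1
  1+1 = 0 carry 1
  0+0+1 = 1
  0+0 = 0
  0+1 = 1
  1+1 = 0 carry 1
  1+0+1 = 0 carry 1
  1+0+1 = 0 carry 1
  1+0+1 = 0 carry 1
  1+0+1 = 0 carry 1
  1+1+1 = 1 carry 1
  1+1+1 = 1 carry 1
  1+0+1 = 0 carry 1
  0+0+1 = 1
  1+1 = 0 carry 1
  1+1+1 = 1 carry 1
  1+1+1 = 1 carry 1
  1+0+1 = 0 carry 1
  0+1+1 = 0 carry 1
  0+1+1 = 0 carry 1
  1+0+1 = 0 carry 1
  0+1+1 = 0 carry 1
  final carry 1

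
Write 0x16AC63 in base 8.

Expand each hex digit to 4 bits: 1=0001 6=0110 A=1010 C=1100 6=0110 3=0011.
Group the bits in threes: 101 101 010 110 001 100 011 → 5526143.

0o5526143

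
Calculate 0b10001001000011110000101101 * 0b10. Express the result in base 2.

Multiply each base-2 digit by 2, carrying:
  1×2 = 2 → write 0 carry 1
  0×2+1 = 1 → write 1
  1×2 = 2 → write 0 carry 1
  1×2+1 = 3 → write 1 carry 1
  0×2+1 = 1 → write 1
  1×2 = 2 → write 0 carry 1
  0×2+1 = 1 → write 1
  0×2 = 0 → write 0
  0×2 = 0 → write 0
  0×2 = 0 → write 0
  1×2 = 2 → write 0 carry 1
  1×2+1 = 3 → write 1 carry 1
  1×2+1 = 3 → write 1 carry 1
  1×2+1 = 3 → write 1 carry 1
  0×2+1 = 1 → write 1
  0×2 = 0 → write 0
  0×2 = 0 → write 0
  0×2 = 0 → write 0
  1×2 = 2 → write 0 carry 1
  0×2+1 = 1 → write 1
  0×2 = 0 → write 0
  1×2 = 2 → write 0 carry 1
  0×2+1 = 1 → write 1
  0×2 = 0 → write 0
  0×2 = 0 → write 0
  1×2 = 2 → write 0 carry 1
  remaining carry: 1

0b100010010000111100001011010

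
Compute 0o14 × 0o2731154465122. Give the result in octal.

0o43056427175730

Multiply each base-8 digit by 12, carrying:
  2×12 = 24 → write 0 carry 3
  2×12+3 = 27 → write 3 carry 3
  1×12+3 = 15 → write 7 carry 1
  5×12+1 = 61 → write 5 carry 7
  6×12+7 = 79 → write 7 carry 9
  4×12+9 = 57 → write 1 carry 7
  4×12+7 = 55 → write 7 carry 6
  5×12+6 = 66 → write 2 carry 8
  1×12+8 = 20 → write 4 carry 2
  1×12+2 = 14 → write 6 carry 1
  3×12+1 = 37 → write 5 carry 4
  7×12+4 = 88 → write 0 carry 11
  2×12+11 = 35 → write 3 carry 4
  remaining carry: 4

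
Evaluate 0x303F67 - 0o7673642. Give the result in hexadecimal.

0o7673642 = 0x1F77A2 in hexadecimal.
Subtract column by column in base 16:
  7-2 → 5
  6-A → C (borrow)
  F-7-1 → 7
  3-7 → C (borrow)
  0-F-1 → 0 (borrow)
  3-1-1 → 1

0x10C7C5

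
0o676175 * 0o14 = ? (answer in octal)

0o12352734

Multiply each base-8 digit by 12, carrying:
  5×12 = 60 → write 4 carry 7
  7×12+7 = 91 → write 3 carry 11
  1×12+11 = 23 → write 7 carry 2
  6×12+2 = 74 → write 2 carry 9
  7×12+9 = 93 → write 5 carry 11
  6×12+11 = 83 → write 3 carry 10
  remaining carry: 12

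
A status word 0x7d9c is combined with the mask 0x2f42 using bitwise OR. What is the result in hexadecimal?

OR each hex digit independently (no carries):
  7|2=7, d|f=f, 9|4=d, c|2=e

0x7fde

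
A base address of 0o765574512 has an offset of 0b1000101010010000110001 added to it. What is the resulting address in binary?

0b111111110011001110101111011

0o765574512 = 0b111110101101111100101001010 in binary.
Add column by column in base 2, right to left:
  0+1 = 1
  1+0 = 1
  0+0 = 0
  1+0 = 1
  0+1 = 1
  0+1 = 1
  1+0 = 1
  0+0 = 0
  1+0 = 1
  0+0 = 0
  0+1 = 1
  1+0 = 1
  1+0 = 1
  1+1 = 0 carry 1
  1+0+1 = 0 carry 1
  1+1+1 = 1 carry 1
  0+0+1 = 1
  1+1 = 0 carry 1
  1+0+1 = 0 carry 1
  0+0+1 = 1
  1+0 = 1
  0+1 = 1
  1+0 = 1
  1+0 = 1
  1+0 = 1
  1+0 = 1
  1+0 = 1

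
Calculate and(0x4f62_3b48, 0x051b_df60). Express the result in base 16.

0x05021b40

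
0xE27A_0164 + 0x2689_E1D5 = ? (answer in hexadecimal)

0x10903E339

Add column by column in base 16, right to left:
  4+5 = 9
  6+D = 3 carry 1
  1+1+1 = 3
  0+E = E
  A+9 = 3 carry 1
  7+8+1 = 0 carry 1
  2+6+1 = 9
  E+2 = 0 carry 1
  final carry 1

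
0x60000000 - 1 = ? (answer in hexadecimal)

The trailing 7 digits are 0, so subtracting 1 borrows through: they become F and the next digit up decrements.

0x5FFFFFFF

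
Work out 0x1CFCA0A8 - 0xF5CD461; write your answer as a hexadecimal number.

0xD9FCC47

Subtract column by column in base 16:
  8-1 → 7
  A-6 → 4
  0-4 → C (borrow)
  A-D-1 → C (borrow)
  C-C-1 → F (borrow)
  F-5-1 → 9
  C-F → D (borrow)
  1-0-1 → 0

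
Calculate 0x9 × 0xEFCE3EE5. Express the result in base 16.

Multiply each base-16 digit by 9, carrying:
  5×9 = 45 → write D carry 2
  E×9+2 = 128 → write 0 carry 8
  E×9+8 = 134 → write 6 carry 8
  3×9+8 = 35 → write 3 carry 2
  E×9+2 = 128 → write 0 carry 8
  C×9+8 = 116 → write 4 carry 7
  F×9+7 = 142 → write E carry 8
  E×9+8 = 134 → write 6 carry 8
  remaining carry: 8

0x86E40360D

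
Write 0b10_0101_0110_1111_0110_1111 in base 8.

0o11267557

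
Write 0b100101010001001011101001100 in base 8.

0o452113514

Group the bits in threes: 100 101 010 001 001 011 101 001 100 → 452113514.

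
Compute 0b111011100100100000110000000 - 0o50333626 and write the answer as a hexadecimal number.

0x6D089EA

0b111011100100100000110000000 = 0x7724180 in hexadecimal.
0o50333626 = 0xA1B796 in hexadecimal.
Subtract column by column in base 16:
  0-6 → A (borrow)
  8-9-1 → E (borrow)
  1-7-1 → 9 (borrow)
  4-B-1 → 8 (borrow)
  2-1-1 → 0
  7-A → D (borrow)
  7-0-1 → 6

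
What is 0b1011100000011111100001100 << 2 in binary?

0b101110000001111110000110000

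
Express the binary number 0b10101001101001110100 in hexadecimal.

Group the bits into nibbles: 1010 1001 1010 0111 0100 → A9A74.

0xA9A74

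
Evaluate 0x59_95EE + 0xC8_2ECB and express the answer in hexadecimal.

0x121C4B9

Add column by column in base 16, right to left:
  E+B = 9 carry 1
  E+C+1 = B carry 1
  5+E+1 = 4 carry 1
  9+2+1 = C
  9+8 = 1 carry 1
  5+C+1 = 2 carry 1
  final carry 1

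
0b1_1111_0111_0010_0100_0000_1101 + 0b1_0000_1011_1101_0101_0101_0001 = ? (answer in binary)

0b11000000101111100101011110

Add column by column in base 2, right to left:
  1+1 = 0 carry 1
  0+0+1 = 1
  1+0 = 1
  1+0 = 1
  0+1 = 1
  0+0 = 0
  0+1 = 1
  0+0 = 0
  0+1 = 1
  0+0 = 0
  1+1 = 0 carry 1
  0+0+1 = 1
  0+1 = 1
  1+0 = 1
  0+1 = 1
  0+1 = 1
  1+1 = 0 carry 1
  1+1+1 = 1 carry 1
  1+0+1 = 0 carry 1
  0+1+1 = 0 carry 1
  1+0+1 = 0 carry 1
  1+0+1 = 0 carry 1
  1+0+1 = 0 carry 1
  1+0+1 = 0 carry 1
  1+1+1 = 1 carry 1
  final carry 1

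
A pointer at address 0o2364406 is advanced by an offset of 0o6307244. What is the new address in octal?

Add column by column in base 8, right to left:
  6+4 = 2 carry 1
  0+4+1 = 5
  4+2 = 6
  4+7 = 3 carry 1
  6+0+1 = 7
  3+3 = 6
  2+6 = 0 carry 1
  final carry 1

0o10673652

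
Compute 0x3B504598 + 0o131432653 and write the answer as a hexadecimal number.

0x3CB67B43

0o131432653 = 0x16635AB in hexadecimal.
Add column by column in base 16, right to left:
  8+B = 3 carry 1
  9+A+1 = 4 carry 1
  5+5+1 = B
  4+3 = 7
  0+6 = 6
  5+6 = B
  B+1 = C
  3+0 = 3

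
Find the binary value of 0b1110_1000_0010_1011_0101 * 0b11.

0b1010111000100000011111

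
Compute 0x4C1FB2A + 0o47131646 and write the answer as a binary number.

0b101010111101010111011010000

0x4C1FB2A = 0b100110000011111101100101010 in binary.
0o47131646 = 0b100111001011001110100110 in binary.
Add column by column in base 2, right to left:
  0+0 = 0
  1+1 = 0 carry 1
  0+1+1 = 0 carry 1
  1+0+1 = 0 carry 1
  0+0+1 = 1
  1+1 = 0 carry 1
  0+0+1 = 1
  0+1 = 1
  1+1 = 0 carry 1
  1+1+1 = 1 carry 1
  0+0+1 = 1
  1+0 = 1
  1+1 = 0 carry 1
  1+1+1 = 1 carry 1
  1+0+1 = 0 carry 1
  1+1+1 = 1 carry 1
  1+0+1 = 0 carry 1
  0+0+1 = 1
  0+1 = 1
  0+1 = 1
  0+1 = 1
  0+0 = 0
  1+0 = 1
  1+1 = 0 carry 1
  0+0+1 = 1
  0+0 = 0
  1+0 = 1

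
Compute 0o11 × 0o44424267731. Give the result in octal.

Multiply each base-8 digit by 9, carrying:
  1×9 = 9 → write 1 carry 1
  3×9+1 = 28 → write 4 carry 3
  7×9+3 = 66 → write 2 carry 8
  7×9+8 = 71 → write 7 carry 8
  6×9+8 = 62 → write 6 carry 7
  2×9+7 = 25 → write 1 carry 3
  4×9+3 = 39 → write 7 carry 4
  2×9+4 = 22 → write 6 carry 2
  4×9+2 = 38 → write 6 carry 4
  4×9+4 = 40 → write 0 carry 5
  4×9+5 = 41 → write 1 carry 5
  remaining carry: 5

0o510667167241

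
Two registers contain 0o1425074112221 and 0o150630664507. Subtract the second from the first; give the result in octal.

0o1254243225512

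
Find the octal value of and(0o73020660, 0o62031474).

0o62020460

AND each oct digit independently (no carries):
  7&6=6, 3&2=2, 0&0=0, 2&3=2, 0&1=0, 6&4=4, 6&7=6, 0&4=0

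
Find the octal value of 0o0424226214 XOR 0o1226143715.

0o1602365501

XOR each oct digit independently (no carries):
  0^1=1, 4^2=6, 2^2=0, 4^6=2, 2^1=3, 2^4=6, 6^3=5, 2^7=5, 1^1=0, 4^5=1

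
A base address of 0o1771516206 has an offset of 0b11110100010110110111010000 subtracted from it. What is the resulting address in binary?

0o1771516206 = 0b1111111001101001110010000110 in binary.
Subtract column by column in base 2:
  0-0 → 0
  1-0 → 1
  1-0 → 1
  0-0 → 0
  0-1 → 1 (borrow)
  0-0-1 → 1 (borrow)
  0-1-1 → 0 (borrow)
  1-1-1 → 1 (borrow)
  0-1-1 → 0 (borrow)
  0-0-1 → 1 (borrow)
  1-1-1 → 1 (borrow)
  1-1-1 → 1 (borrow)
  1-0-1 → 0
  0-1 → 1 (borrow)
  0-1-1 → 0 (borrow)
  1-0-1 → 0
  0-1 → 1 (borrow)
  1-0-1 → 0
  1-0 → 1
  0-0 → 0
  0-1 → 1 (borrow)
  1-0-1 → 0
  1-1 → 0
  1-1 → 0
  1-1 → 0
  1-1 → 0
  1-0 → 1
  1-0 → 1

0b1100000101010010111010110110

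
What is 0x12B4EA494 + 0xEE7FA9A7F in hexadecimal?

Add column by column in base 16, right to left:
  4+F = 3 carry 1
  9+7+1 = 1 carry 1
  4+A+1 = F
  A+9 = 3 carry 1
  E+A+1 = 9 carry 1
  4+F+1 = 4 carry 1
  B+7+1 = 3 carry 1
  2+E+1 = 1 carry 1
  1+E+1 = 0 carry 1
  final carry 1

0x1013493F13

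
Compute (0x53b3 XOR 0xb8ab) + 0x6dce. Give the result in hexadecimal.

First 0x53b3 XOR 0xb8ab = 0xeb18.
Add column by column in base 16, right to left:
  8+e = 6 carry 1
  1+c+1 = e
  b+d = 8 carry 1
  e+6+1 = 5 carry 1
  final carry 1

0x158e6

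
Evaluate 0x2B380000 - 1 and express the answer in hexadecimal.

The trailing 4 digits are 0, so subtracting 1 borrows through: they become F and the next digit up decrements.

0x2B37FFFF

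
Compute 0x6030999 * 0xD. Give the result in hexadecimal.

Multiply each base-16 digit by 13, carrying:
  9×13 = 117 → write 5 carry 7
  9×13+7 = 124 → write C carry 7
  9×13+7 = 124 → write C carry 7
  0×13+7 = 7 → write 7
  3×13 = 39 → write 7 carry 2
  0×13+2 = 2 → write 2
  6×13 = 78 → write E carry 4
  remaining carry: 4

0x4E277CC5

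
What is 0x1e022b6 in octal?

0o170021266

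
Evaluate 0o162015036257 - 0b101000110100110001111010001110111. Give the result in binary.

0b1001001001100110110100100000111000

0o162015036257 = 0b1110010000001101000011110010101111 in binary.
Subtract column by column in base 2:
  1-1 → 0
  1-1 → 0
  1-1 → 0
  1-0 → 1
  0-1 → 1 (borrow)
  1-1-1 → 1 (borrow)
  0-1-1 → 0 (borrow)
  1-0-1 → 0
  0-0 → 0
  0-0 → 0
  1-1 → 0
  1-0 → 1
  1-1 → 0
  1-1 → 0
  0-1 → 1 (borrow)
  0-1-1 → 0 (borrow)
  0-0-1 → 1 (borrow)
  0-0-1 → 1 (borrow)
  1-0-1 → 0
  0-1 → 1 (borrow)
  1-1-1 → 1 (borrow)
  1-0-1 → 0
  0-0 → 0
  0-1 → 1 (borrow)
  0-0-1 → 1 (borrow)
  0-1-1 → 0 (borrow)
  0-1-1 → 0 (borrow)
  0-0-1 → 1 (borrow)
  1-0-1 → 0
  0-0 → 0
  0-1 → 1 (borrow)
  1-0-1 → 0
  1-1 → 0
  1-0 → 1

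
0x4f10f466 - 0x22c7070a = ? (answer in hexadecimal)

0x2c49ed5c

Subtract column by column in base 16:
  6-a → c (borrow)
  6-0-1 → 5
  4-7 → d (borrow)
  f-0-1 → e
  0-7 → 9 (borrow)
  1-c-1 → 4 (borrow)
  f-2-1 → c
  4-2 → 2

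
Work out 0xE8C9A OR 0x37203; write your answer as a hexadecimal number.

0xFFE9B

OR each hex digit independently (no carries):
  E|3=F, 8|7=F, C|2=E, 9|0=9, A|3=B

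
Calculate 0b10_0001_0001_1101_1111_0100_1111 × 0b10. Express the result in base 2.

0b100001000111011111010011110

Multiply each base-2 digit by 2, carrying:
  1×2 = 2 → write 0 carry 1
  1×2+1 = 3 → write 1 carry 1
  1×2+1 = 3 → write 1 carry 1
  1×2+1 = 3 → write 1 carry 1
  0×2+1 = 1 → write 1
  0×2 = 0 → write 0
  1×2 = 2 → write 0 carry 1
  0×2+1 = 1 → write 1
  1×2 = 2 → write 0 carry 1
  1×2+1 = 3 → write 1 carry 1
  1×2+1 = 3 → write 1 carry 1
  1×2+1 = 3 → write 1 carry 1
  1×2+1 = 3 → write 1 carry 1
  0×2+1 = 1 → write 1
  1×2 = 2 → write 0 carry 1
  1×2+1 = 3 → write 1 carry 1
  1×2+1 = 3 → write 1 carry 1
  0×2+1 = 1 → write 1
  0×2 = 0 → write 0
  0×2 = 0 → write 0
  1×2 = 2 → write 0 carry 1
  0×2+1 = 1 → write 1
  0×2 = 0 → write 0
  0×2 = 0 → write 0
  0×2 = 0 → write 0
  1×2 = 2 → write 0 carry 1
  remaining carry: 1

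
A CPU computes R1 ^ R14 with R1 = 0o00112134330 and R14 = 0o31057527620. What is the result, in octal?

0o31145413510

XOR each oct digit independently (no carries):
  0^3=3, 0^1=1, 1^0=1, 1^5=4, 2^7=5, 1^5=4, 3^2=1, 4^7=3, 3^6=5, 3^2=1, 0^0=0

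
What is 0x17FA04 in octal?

Expand each hex digit to 4 bits: 1=0001 7=0111 F=1111 A=1010 0=0000 4=0100.
Group the bits in threes: 101 111 111 101 000 000 100 → 5775004.

0o5775004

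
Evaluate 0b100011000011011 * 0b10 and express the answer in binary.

0b1000110000110110

Multiply each base-2 digit by 2, carrying:
  1×2 = 2 → write 0 carry 1
  1×2+1 = 3 → write 1 carry 1
  0×2+1 = 1 → write 1
  1×2 = 2 → write 0 carry 1
  1×2+1 = 3 → write 1 carry 1
  0×2+1 = 1 → write 1
  0×2 = 0 → write 0
  0×2 = 0 → write 0
  0×2 = 0 → write 0
  1×2 = 2 → write 0 carry 1
  1×2+1 = 3 → write 1 carry 1
  0×2+1 = 1 → write 1
  0×2 = 0 → write 0
  0×2 = 0 → write 0
  1×2 = 2 → write 0 carry 1
  remaining carry: 1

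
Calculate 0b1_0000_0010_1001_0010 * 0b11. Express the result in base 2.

Multiply each base-2 digit by 3, carrying:
  0×3 = 0 → write 0
  1×3 = 3 → write 1 carry 1
  0×3+1 = 1 → write 1
  0×3 = 0 → write 0
  1×3 = 3 → write 1 carry 1
  0×3+1 = 1 → write 1
  0×3 = 0 → write 0
  1×3 = 3 → write 1 carry 1
  0×3+1 = 1 → write 1
  1×3 = 3 → write 1 carry 1
  0×3+1 = 1 → write 1
  0×3 = 0 → write 0
  0×3 = 0 → write 0
  0×3 = 0 → write 0
  0×3 = 0 → write 0
  0×3 = 0 → write 0
  1×3 = 3 → write 1 carry 1
  remaining carry: 1

0b110000011110110110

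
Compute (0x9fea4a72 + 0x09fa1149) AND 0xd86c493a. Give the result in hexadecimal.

0x8864493a

Add column by column in base 16, right to left:
  2+9 = b
  7+4 = b
  a+1 = b
  4+1 = 5
  a+a = 4 carry 1
  e+f+1 = e carry 1
  f+9+1 = 9 carry 1
  9+0+1 = a
Sum = 0xa9e45bbb; now AND with 0xd86c493a:
  a&d=8, 9&8=8, e&6=6, 4&c=4, 5&4=4, b&9=9, b&3=3, b&a=a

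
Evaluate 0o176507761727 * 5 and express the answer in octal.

Multiply each base-8 digit by 5, carrying:
  7×5 = 35 → write 3 carry 4
  2×5+4 = 14 → write 6 carry 1
  7×5+1 = 36 → write 4 carry 4
  1×5+4 = 9 → write 1 carry 1
  6×5+1 = 31 → write 7 carry 3
  7×5+3 = 38 → write 6 carry 4
  7×5+4 = 39 → write 7 carry 4
  0×5+4 = 4 → write 4
  5×5 = 25 → write 1 carry 3
  6×5+3 = 33 → write 1 carry 4
  7×5+4 = 39 → write 7 carry 4
  1×5+4 = 9 → write 1 carry 1
  remaining carry: 1

0o1171147671463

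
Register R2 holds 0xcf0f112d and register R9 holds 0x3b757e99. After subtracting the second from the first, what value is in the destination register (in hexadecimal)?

0x93999294

Subtract column by column in base 16:
  d-9 → 4
  2-9 → 9 (borrow)
  1-e-1 → 2 (borrow)
  1-7-1 → 9 (borrow)
  f-5-1 → 9
  0-7 → 9 (borrow)
  f-b-1 → 3
  c-3 → 9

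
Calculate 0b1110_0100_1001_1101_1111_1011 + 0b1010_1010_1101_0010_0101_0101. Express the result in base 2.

Add column by column in base 2, right to left:
  1+1 = 0 carry 1
  1+0+1 = 0 carry 1
  0+1+1 = 0 carry 1
  1+0+1 = 0 carry 1
  1+1+1 = 1 carry 1
  1+0+1 = 0 carry 1
  1+1+1 = 1 carry 1
  1+0+1 = 0 carry 1
  1+0+1 = 0 carry 1
  0+1+1 = 0 carry 1
  1+0+1 = 0 carry 1
  1+0+1 = 0 carry 1
  1+1+1 = 1 carry 1
  0+0+1 = 1
  0+1 = 1
  1+1 = 0 carry 1
  0+0+1 = 1
  0+1 = 1
  1+0 = 1
  0+1 = 1
  0+0 = 0
  1+1 = 0 carry 1
  1+0+1 = 0 carry 1
  1+1+1 = 1 carry 1
  final carry 1

0b1100011110111000001010000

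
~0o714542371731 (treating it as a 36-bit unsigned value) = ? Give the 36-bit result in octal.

0o063235406046

Each oct digit d becomes 7−d:
  7→0, 1→6, 4→3, 5→2, 4→3, 2→5, 3→4, 7→0, 1→6, 7→0, 3→4, 1→6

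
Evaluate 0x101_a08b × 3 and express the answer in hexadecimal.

0x304e1a1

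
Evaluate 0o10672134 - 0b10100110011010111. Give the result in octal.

0b10100110011010111 = 0o246327 in octal.
Subtract column by column in base 8:
  4-7 → 5 (borrow)
  3-2-1 → 0
  1-3 → 6 (borrow)
  2-6-1 → 3 (borrow)
  7-4-1 → 2
  6-2 → 4
  0-0 → 0
  1-0 → 1

0o10423605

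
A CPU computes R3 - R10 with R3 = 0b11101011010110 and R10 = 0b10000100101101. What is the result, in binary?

Subtract column by column in base 2:
  0-1 → 1 (borrow)
  1-0-1 → 0
  1-1 → 0
  0-1 → 1 (borrow)
  1-0-1 → 0
  0-1 → 1 (borrow)
  1-0-1 → 0
  1-0 → 1
  0-1 → 1 (borrow)
  1-0-1 → 0
  0-0 → 0
  1-0 → 1
  1-0 → 1
  1-1 → 0

0b1100110101001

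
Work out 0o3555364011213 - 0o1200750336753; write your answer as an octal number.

0o2354413452240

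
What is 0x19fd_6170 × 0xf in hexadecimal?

0x185d8b590

Multiply each base-16 digit by 15, carrying:
  0×15 = 0 → write 0
  7×15 = 105 → write 9 carry 6
  1×15+6 = 21 → write 5 carry 1
  6×15+1 = 91 → write b carry 5
  d×15+5 = 200 → write 8 carry 12
  f×15+12 = 237 → write d carry 14
  9×15+14 = 149 → write 5 carry 9
  1×15+9 = 24 → write 8 carry 1
  remaining carry: 1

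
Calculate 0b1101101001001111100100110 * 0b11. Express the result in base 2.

0b101000111011101110101110010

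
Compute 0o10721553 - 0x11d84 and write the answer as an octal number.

0x11d84 = 0o216604 in octal.
Subtract column by column in base 8:
  3-4 → 7 (borrow)
  5-0-1 → 4
  5-6 → 7 (borrow)
  1-6-1 → 2 (borrow)
  2-1-1 → 0
  7-2 → 5
  0-0 → 0
  1-0 → 1

0o10502747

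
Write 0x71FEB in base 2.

0b1110001111111101011

Expand each hex digit to 4 bits: 7=0111 1=0001 F=1111 E=1110 B=1011.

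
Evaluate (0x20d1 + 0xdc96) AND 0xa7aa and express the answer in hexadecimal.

0xa522

Add column by column in base 16, right to left:
  1+6 = 7
  d+9 = 6 carry 1
  0+c+1 = d
  2+d = f
Sum = 0xfd67; now AND with 0xa7aa:
  f&a=a, d&7=5, 6&a=2, 7&a=2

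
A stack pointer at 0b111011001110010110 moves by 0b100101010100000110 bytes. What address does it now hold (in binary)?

0b1100000100010011100

Add column by column in base 2, right to left:
  0+0 = 0
  1+1 = 0 carry 1
  1+1+1 = 1 carry 1
  0+0+1 = 1
  1+0 = 1
  0+0 = 0
  0+0 = 0
  1+0 = 1
  1+1 = 0 carry 1
  1+0+1 = 0 carry 1
  0+1+1 = 0 carry 1
  0+0+1 = 1
  1+1 = 0 carry 1
  1+0+1 = 0 carry 1
  0+1+1 = 0 carry 1
  1+0+1 = 0 carry 1
  1+0+1 = 0 carry 1
  1+1+1 = 1 carry 1
  final carry 1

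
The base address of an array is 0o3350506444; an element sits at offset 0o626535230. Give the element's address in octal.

Add column by column in base 8, right to left:
  4+0 = 4
  4+3 = 7
  4+2 = 6
  6+5 = 3 carry 1
  0+3+1 = 4
  5+5 = 2 carry 1
  0+6+1 = 7
  5+2 = 7
  3+6 = 1 carry 1
  3+0+1 = 4

0o4177243674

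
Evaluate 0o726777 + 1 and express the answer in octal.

The trailing 3 digits are 7 (max in base 8), so adding 1 cascades: they roll to 0 and the next digit up increments.

0o727000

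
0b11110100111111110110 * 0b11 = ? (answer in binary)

Multiply each base-2 digit by 3, carrying:
  0×3 = 0 → write 0
  1×3 = 3 → write 1 carry 1
  1×3+1 = 4 → write 0 carry 2
  0×3+2 = 2 → write 0 carry 1
  1×3+1 = 4 → write 0 carry 2
  1×3+2 = 5 → write 1 carry 2
  1×3+2 = 5 → write 1 carry 2
  1×3+2 = 5 → write 1 carry 2
  1×3+2 = 5 → write 1 carry 2
  1×3+2 = 5 → write 1 carry 2
  1×3+2 = 5 → write 1 carry 2
  1×3+2 = 5 → write 1 carry 2
  0×3+2 = 2 → write 0 carry 1
  0×3+1 = 1 → write 1
  1×3 = 3 → write 1 carry 1
  0×3+1 = 1 → write 1
  1×3 = 3 → write 1 carry 1
  1×3+1 = 4 → write 0 carry 2
  1×3+2 = 5 → write 1 carry 2
  1×3+2 = 5 → write 1 carry 2
  remaining carry: 10

0b1011011110111111100010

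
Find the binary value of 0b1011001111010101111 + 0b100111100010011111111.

Add column by column in base 2, right to left:
  1+1 = 0 carry 1
  1+1+1 = 1 carry 1
  1+1+1 = 1 carry 1
  1+1+1 = 1 carry 1
  0+1+1 = 0 carry 1
  1+1+1 = 1 carry 1
  0+1+1 = 0 carry 1
  1+1+1 = 1 carry 1
  0+0+1 = 1
  1+0 = 1
  1+1 = 0 carry 1
  1+0+1 = 0 carry 1
  1+0+1 = 0 carry 1
  0+0+1 = 1
  0+1 = 1
  1+1 = 0 carry 1
  1+1+1 = 1 carry 1
  0+1+1 = 0 carry 1
  1+0+1 = 0 carry 1
  0+0+1 = 1
  0+1 = 1

0b110010110001110101110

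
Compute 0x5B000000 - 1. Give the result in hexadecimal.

The trailing 6 digits are 0, so subtracting 1 borrows through: they become F and the next digit up decrements.

0x5AFFFFFF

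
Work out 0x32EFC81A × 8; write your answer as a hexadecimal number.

0x1977E40D0

Multiply each base-16 digit by 8, carrying:
  A×8 = 80 → write 0 carry 5
  1×8+5 = 13 → write D
  8×8 = 64 → write 0 carry 4
  C×8+4 = 100 → write 4 carry 6
  F×8+6 = 126 → write E carry 7
  E×8+7 = 119 → write 7 carry 7
  2×8+7 = 23 → write 7 carry 1
  3×8+1 = 25 → write 9 carry 1
  remaining carry: 1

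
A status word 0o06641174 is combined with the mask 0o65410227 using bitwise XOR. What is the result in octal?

0o63251353

XOR each oct digit independently (no carries):
  0^6=6, 6^5=3, 6^4=2, 4^1=5, 1^0=1, 1^2=3, 7^2=5, 4^7=3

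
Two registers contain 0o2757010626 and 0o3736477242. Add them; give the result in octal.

0o6715510070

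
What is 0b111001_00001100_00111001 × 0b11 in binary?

Multiply each base-2 digit by 3, carrying:
  1×3 = 3 → write 1 carry 1
  0×3+1 = 1 → write 1
  0×3 = 0 → write 0
  1×3 = 3 → write 1 carry 1
  1×3+1 = 4 → write 0 carry 2
  1×3+2 = 5 → write 1 carry 2
  0×3+2 = 2 → write 0 carry 1
  0×3+1 = 1 → write 1
  0×3 = 0 → write 0
  0×3 = 0 → write 0
  1×3 = 3 → write 1 carry 1
  1×3+1 = 4 → write 0 carry 2
  0×3+2 = 2 → write 0 carry 1
  0×3+1 = 1 → write 1
  0×3 = 0 → write 0
  0×3 = 0 → write 0
  1×3 = 3 → write 1 carry 1
  0×3+1 = 1 → write 1
  0×3 = 0 → write 0
  1×3 = 3 → write 1 carry 1
  1×3+1 = 4 → write 0 carry 2
  1×3+2 = 5 → write 1 carry 2
  remaining carry: 10

0b101010110010010010101011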